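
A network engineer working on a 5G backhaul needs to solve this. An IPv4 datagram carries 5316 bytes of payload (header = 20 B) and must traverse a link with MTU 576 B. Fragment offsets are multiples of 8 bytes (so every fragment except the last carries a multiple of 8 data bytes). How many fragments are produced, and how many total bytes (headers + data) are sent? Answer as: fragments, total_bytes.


Max data per non-final fragment = floor((MTU - header)/8)*8 = floor((576 - 20)/8)*8 = floor(556/8)*8 = 552 B
Final fragment needs no 8-byte alignment: it can carry up to MTU - header = 556 B
Non-final fragments needed = ceil((payload - 556) / 552) = ceil(4760/552) = ceil(8.6232) = 9
Number of fragments = 9 + 1 = 10
Fragment sizes (data): 9 * 552 B + 348 B (last, 348 <= 556 OK)
Total bytes sent = payload + n_frags * header = 5316 + 10*20 = 5316 + 200 = 5516 B

10, 5516


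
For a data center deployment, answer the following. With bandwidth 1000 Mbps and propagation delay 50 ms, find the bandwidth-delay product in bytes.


Given: bandwidth = 1000 Mbps, delay = 50 ms
BDP in bits = 1000 * 10^6 * 50 / 1000
BDP in bits = 50000000
BDP in bytes = 50000000 / 8 = 6250000

6250000


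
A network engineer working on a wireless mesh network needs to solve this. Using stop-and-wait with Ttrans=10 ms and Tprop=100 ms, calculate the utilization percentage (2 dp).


Given: Ttrans = 10 ms, Tprop = 100 ms
RTT = 2 * Tprop = 2 * 100 = 200 ms
U = Ttrans / (Ttrans + RTT)
U = 10 / (10 + 200)
U = 10 / 210 = 0.047619
U% = 4.76%

4.76


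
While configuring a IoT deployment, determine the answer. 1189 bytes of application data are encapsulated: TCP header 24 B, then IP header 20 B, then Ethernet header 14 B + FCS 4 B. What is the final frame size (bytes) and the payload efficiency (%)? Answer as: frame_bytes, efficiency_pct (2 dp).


TCP segment = 1189 + 24 = 1213 B
IP packet = 1213 + 20 = 1233 B
Ethernet frame = 1233 + 14 + 4 = 1251 B
Efficiency = app / frame = 1189 / 1251 = 0.950440 = 95.0440% -> 95.04% (2 dp)

1251, 95.04


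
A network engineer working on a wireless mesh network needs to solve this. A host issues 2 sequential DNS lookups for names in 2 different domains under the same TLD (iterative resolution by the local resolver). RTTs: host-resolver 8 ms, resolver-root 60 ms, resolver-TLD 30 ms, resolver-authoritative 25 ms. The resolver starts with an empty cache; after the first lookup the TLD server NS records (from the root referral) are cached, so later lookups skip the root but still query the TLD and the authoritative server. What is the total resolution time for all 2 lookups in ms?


Lookup 1 (cold cache): local + root + TLD + auth = 8 + 60 + 30 + 25 = 123 ms
Lookups 2..2 (TLD NS cached -> skip root; new domain -> still ask TLD and auth): local + TLD + auth = 8 + 30 + 25 = 63 ms each
Remaining 1 lookups: 1 * 63 = 63 ms
Total = 123 + 63 = 186 ms

186


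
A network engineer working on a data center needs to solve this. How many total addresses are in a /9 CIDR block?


Given: CIDR prefix /9
Host bits = 32 - 9 = 23
Total addresses = 2^23 = 8388608

8388608


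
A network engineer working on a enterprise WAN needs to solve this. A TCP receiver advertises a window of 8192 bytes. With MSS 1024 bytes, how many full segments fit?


Given: RWND = 8192 bytes, MSS = 1024 bytes
Full segments = floor(RWND / MSS)
Full segments = floor(8192 / 1024)
Full segments = floor(8.0) = 8

8


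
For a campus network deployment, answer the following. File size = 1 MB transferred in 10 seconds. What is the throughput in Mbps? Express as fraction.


Given: file = 1 MB, time = 10 s
File in Mb = 1 * 8 = 8 Mb
Throughput = 8 / 10 Mbps
Throughput = 4/5 Mbps

4/5


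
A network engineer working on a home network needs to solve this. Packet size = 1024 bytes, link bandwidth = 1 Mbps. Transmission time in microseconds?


Given: packet = 1024 bytes, bandwidth = 1 Mbps
Packet in bits = 1024 * 8 = 8192 bits
Bandwidth = 1 * 10^6 = 1000000 bps
Time = 8192 / 1000000 seconds
Time in us = 8192 * 10^6 / 1000000 = 8192

8192


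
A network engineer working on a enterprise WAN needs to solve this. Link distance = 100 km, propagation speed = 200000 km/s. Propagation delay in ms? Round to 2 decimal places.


Given: distance = 100 km, speed = 200000 km/s
Delay = distance / speed = 100 / 200000 seconds
Delay in ms = 100 * 1000 / 200000
Delay = 0.5000 ms
Rounded to 2 dp = 0.50 ms

0.50


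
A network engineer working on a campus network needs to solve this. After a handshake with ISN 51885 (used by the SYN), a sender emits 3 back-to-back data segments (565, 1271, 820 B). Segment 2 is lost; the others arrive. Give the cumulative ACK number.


SYN uses sequence number 51885; first data byte = ISN + 1 = 51886.
Segment 1: SEQ = 51886, len = 565 B, covers [51886, 52450]
Segment 2: SEQ = 52451, len = 1271 B, covers [52451, 53721] [LOST]
Segment 3: SEQ = 53722, len = 820 B, covers [53722, 54541]
In-order data received: bytes [51886, 52450] (segments 1..1).
Segment 2 missing -> gap begins at byte 52451; later segments buffered out of order.
Cumulative ACK = next expected in-order byte = 51886 + 565 = 52451

52451


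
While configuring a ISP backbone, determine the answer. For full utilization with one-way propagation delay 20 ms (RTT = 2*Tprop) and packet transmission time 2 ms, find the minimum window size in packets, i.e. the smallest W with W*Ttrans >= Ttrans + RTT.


Given: Ttrans = 2 ms, RTT = 40 ms (= 2 * Tprop, Tprop = 20 ms)
Time until first ACK returns = Ttrans + RTT = 2 + 40 = 42 ms
Need W * Ttrans >= Ttrans + RTT  ->  W >= (Ttrans + RTT) / Ttrans
(Ttrans + RTT) / Ttrans = 42 / 2 = 21
W_min = ceil(21) = 21

21


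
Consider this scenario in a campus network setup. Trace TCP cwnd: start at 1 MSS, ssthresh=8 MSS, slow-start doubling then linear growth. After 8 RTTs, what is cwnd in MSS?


RTT 0: cwnd = 1 MSS (initial)
RTT 1: cwnd = 2 MSS (slow start, doubled)
RTT 2: cwnd = 4 MSS (slow start, doubled)
RTT 3: cwnd = 8 MSS (slow start, doubled)
RTT 4: cwnd = 9 MSS (congestion avoidance, +1)
RTT 5: cwnd = 10 MSS (congestion avoidance, +1)
RTT 6: cwnd = 11 MSS (congestion avoidance, +1)
RTT 7: cwnd = 12 MSS (congestion avoidance, +1)
RTT 8: cwnd = 13 MSS (congestion avoidance, +1)

13


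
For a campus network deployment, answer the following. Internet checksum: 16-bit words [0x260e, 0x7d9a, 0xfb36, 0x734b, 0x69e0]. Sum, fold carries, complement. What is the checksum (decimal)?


Given words: [0x260e, 0x7d9a, 0xfb36, 0x734b, 0x69e0]
Step 1: Sum all words
Raw sum = 9742 + 32154 + 64310 + 29515 + 27104 = 162825
Step 2: Fold carry: (31753 + 2) = 31755
One's complement = ~31755 & 0xFFFF = 33780

33780


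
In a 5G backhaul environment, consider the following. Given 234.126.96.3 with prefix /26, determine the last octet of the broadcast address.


Given: IP = 234.126.96.3, prefix = /26
Host bits = 32 - 26 = 6
Network last octet = 3 AND mask = 0
Host part size = 2^6 - 1 = 63
Broadcast last octet = 0 OR 63 = 63

63


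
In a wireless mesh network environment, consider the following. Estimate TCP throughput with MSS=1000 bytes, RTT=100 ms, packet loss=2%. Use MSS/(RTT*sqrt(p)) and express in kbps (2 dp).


Given: MSS = 1000 bytes, RTT = 100 ms, loss = 2%
RTT in seconds = 100 / 1000 = 0.1
Loss rate = 2% = 0.02
sqrt(loss) = sqrt(0.02) = 0.141421356237
Throughput (bytes/s) = 1000 / (0.1 * 0.141421356237) = 70710.6781
Throughput (kbps) = 70710.6781 * 8 / 1000 = 565.685425 -> 565.69 kbps (2 dp)

565.69


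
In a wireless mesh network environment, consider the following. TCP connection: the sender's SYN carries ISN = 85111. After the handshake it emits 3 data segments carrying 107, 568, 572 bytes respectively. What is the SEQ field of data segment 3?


The SYN occupies sequence number ISN = 85111, so the first data byte is ISN + 1 = 85112.
SEQ of data segment i = (ISN + 1) + sum of payload sizes of segments 1..i-1.
Segment 1: SEQ = 85112, payload = 107 bytes
Segment 2: SEQ = 85219, payload = 568 bytes
Segment 3: SEQ = 85787, payload = 572 bytes
SEQ of segment 3 = 85112 + 107 + 568 = 85787

85787


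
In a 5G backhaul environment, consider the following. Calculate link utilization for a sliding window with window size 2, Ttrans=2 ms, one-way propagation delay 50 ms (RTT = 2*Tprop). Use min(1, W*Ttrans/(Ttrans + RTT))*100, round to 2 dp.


Given: W = 2, Ttrans = 2 ms, RTT = 100 ms (= 2 * Tprop, Tprop = 50 ms)
Cycle time = Ttrans + RTT = 2 + 100 = 102 ms (first packet sent until its ACK returns)
W * Ttrans = 2 * 2 = 4 ms of sending per cycle
W * Ttrans / (Ttrans + RTT) = 4 / 102 = 0.039216
U = min(1, 0.039216) = 0.039216
U% = 3.92%

3.92


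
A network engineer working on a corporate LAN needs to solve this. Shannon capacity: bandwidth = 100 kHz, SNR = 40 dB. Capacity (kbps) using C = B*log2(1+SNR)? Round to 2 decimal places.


Given: B = 100 kHz, SNR = 40 dB
SNR linear = 10^(40/10) = 10000
1 + SNR = 10001
log2(10001) = 13.2878566418
C = 100 * 1000 * 13.2878566418 = 1328785.6642 bps
C = 1328.785664 kbps -> 1328.79 kbps (2 dp)

1328.79


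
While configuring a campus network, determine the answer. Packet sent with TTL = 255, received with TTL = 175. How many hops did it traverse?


Given: initial TTL = 255, received TTL = 175
Hops = initial TTL - received TTL
Hops = 255 - 175 = 80

80


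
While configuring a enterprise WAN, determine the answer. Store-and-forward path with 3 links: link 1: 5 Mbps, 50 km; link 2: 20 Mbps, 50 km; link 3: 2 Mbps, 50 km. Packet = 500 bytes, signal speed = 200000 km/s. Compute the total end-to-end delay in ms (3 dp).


Packet = 500 bytes = 4000 bits. Store-and-forward: sum (t_trans + t_prop) per link.
Link 1: t_trans = 4000/(5*10^6) s = 0.8000 ms; t_prop = 50/200000 s = 0.2500 ms; subtotal = 1.0500 ms
Link 2: t_trans = 4000/(20*10^6) s = 0.2000 ms; t_prop = 50/200000 s = 0.2500 ms; subtotal = 0.4500 ms
Link 3: t_trans = 4000/(2*10^6) s = 2.0000 ms; t_prop = 50/200000 s = 0.2500 ms; subtotal = 2.2500 ms
End-to-end = 1.0500 + 0.4500 + 2.2500 = 3.7500 ms -> 3.750 ms (3 dp)

3.750


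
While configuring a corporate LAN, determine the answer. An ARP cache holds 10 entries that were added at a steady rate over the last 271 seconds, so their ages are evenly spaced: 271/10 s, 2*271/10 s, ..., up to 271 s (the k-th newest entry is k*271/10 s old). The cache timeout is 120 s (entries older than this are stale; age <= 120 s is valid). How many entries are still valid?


Ages are k * 271/10 s for k = 1..10 (spacing = 27.1000 s).
Entry k is valid iff k * 271/10 <= 120 iff k <= 10 * 120 / 271 = 4.4280
n_valid = floor(4.4280) = 4
(n_stale = 10 - 4 = 6)

4


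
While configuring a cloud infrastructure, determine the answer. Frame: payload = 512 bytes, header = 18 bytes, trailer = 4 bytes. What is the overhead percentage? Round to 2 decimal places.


Given: payload = 512 B, header = 18 B, trailer = 4 B
Overhead bytes = header + trailer = 18 + 4 = 22
Total frame = payload + overhead = 512 + 22 = 534
Overhead % = 22 / 534 * 100 = 4.1199% -> 4.12% (2 dp)

4.12


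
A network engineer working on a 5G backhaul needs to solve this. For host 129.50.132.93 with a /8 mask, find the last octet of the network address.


Given: IP = 129.50.132.93, prefix = /8
Subnet mask = 255.0.0.0
Last octet of IP: 93
Last octet of mask: 0
Network last octet = 93 AND 0 = 0

0


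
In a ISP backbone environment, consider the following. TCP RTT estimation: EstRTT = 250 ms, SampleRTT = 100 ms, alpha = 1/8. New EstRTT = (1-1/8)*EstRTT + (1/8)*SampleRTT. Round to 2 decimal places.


Given: EstRTT = 250 ms, SampleRTT = 100 ms, alpha = 1/8
New EstRTT = (1 - alpha) * EstRTT + alpha * SampleRTT
(7/8) * 250 = 218.75
(1/8) * 100 = 12.5
New EstRTT = 218.75 + 12.5 = 231.25 ms -> 231.25 ms (2 dp)

231.25


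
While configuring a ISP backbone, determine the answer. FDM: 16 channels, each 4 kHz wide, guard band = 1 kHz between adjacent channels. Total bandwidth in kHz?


Given: 16 channels, 4 kHz each, guard = 1 kHz
Channel bandwidth = 16 * 4 = 64 kHz
Guard bands = 15 gaps * 1 kHz = 15 kHz
Total = 64 + 15 = 79 kHz

79


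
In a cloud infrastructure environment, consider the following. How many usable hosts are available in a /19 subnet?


Given: subnet mask /19
Host bits = 32 - 19 = 13
Total addresses = 2^13 = 8192
Usable hosts = 8192 - 2 (network + broadcast) = 8190

8190


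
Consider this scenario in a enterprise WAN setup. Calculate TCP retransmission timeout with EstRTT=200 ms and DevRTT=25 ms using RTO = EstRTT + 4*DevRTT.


Given: EstRTT = 200 ms, DevRTT = 25 ms
Timeout = EstRTT + 4 * DevRTT
4 * DevRTT = 4 * 25 = 100
Timeout = 200 + 100 = 300 ms

300


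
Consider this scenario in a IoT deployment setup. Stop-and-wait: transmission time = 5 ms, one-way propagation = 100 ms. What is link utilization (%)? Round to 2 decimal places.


Given: Ttrans = 5 ms, Tprop = 100 ms
RTT = 2 * Tprop = 2 * 100 = 200 ms
U = Ttrans / (Ttrans + RTT)
U = 5 / (5 + 200)
U = 5 / 205 = 0.02439
U% = 2.44%

2.44


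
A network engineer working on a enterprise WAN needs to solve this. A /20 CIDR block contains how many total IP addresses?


Given: CIDR prefix /20
Host bits = 32 - 20 = 12
Total addresses = 2^12 = 4096

4096


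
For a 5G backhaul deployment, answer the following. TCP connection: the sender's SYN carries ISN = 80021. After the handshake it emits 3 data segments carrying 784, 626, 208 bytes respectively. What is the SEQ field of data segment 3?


The SYN occupies sequence number ISN = 80021, so the first data byte is ISN + 1 = 80022.
SEQ of data segment i = (ISN + 1) + sum of payload sizes of segments 1..i-1.
Segment 1: SEQ = 80022, payload = 784 bytes
Segment 2: SEQ = 80806, payload = 626 bytes
Segment 3: SEQ = 81432, payload = 208 bytes
SEQ of segment 3 = 80022 + 784 + 626 = 81432

81432


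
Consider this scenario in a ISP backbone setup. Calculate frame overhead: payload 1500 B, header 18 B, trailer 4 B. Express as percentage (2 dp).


Given: payload = 1500 B, header = 18 B, trailer = 4 B
Overhead bytes = header + trailer = 18 + 4 = 22
Total frame = payload + overhead = 1500 + 22 = 1522
Overhead % = 22 / 1522 * 100 = 1.4455% -> 1.45% (2 dp)

1.45


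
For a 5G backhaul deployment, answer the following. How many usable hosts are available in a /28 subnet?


Given: subnet mask /28
Host bits = 32 - 28 = 4
Total addresses = 2^4 = 16
Usable hosts = 16 - 2 (network + broadcast) = 14

14


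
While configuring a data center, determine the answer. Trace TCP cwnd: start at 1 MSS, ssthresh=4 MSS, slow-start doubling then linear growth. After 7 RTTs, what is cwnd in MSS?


RTT 0: cwnd = 1 MSS (initial)
RTT 1: cwnd = 2 MSS (slow start, doubled)
RTT 2: cwnd = 4 MSS (slow start, doubled)
RTT 3: cwnd = 5 MSS (congestion avoidance, +1)
RTT 4: cwnd = 6 MSS (congestion avoidance, +1)
RTT 5: cwnd = 7 MSS (congestion avoidance, +1)
RTT 6: cwnd = 8 MSS (congestion avoidance, +1)
RTT 7: cwnd = 9 MSS (congestion avoidance, +1)

9


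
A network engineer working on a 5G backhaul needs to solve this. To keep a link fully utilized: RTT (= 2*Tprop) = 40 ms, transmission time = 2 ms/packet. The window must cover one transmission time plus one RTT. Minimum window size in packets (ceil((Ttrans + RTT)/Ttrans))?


Given: Ttrans = 2 ms, RTT = 40 ms (= 2 * Tprop, Tprop = 20 ms)
Time until first ACK returns = Ttrans + RTT = 2 + 40 = 42 ms
Need W * Ttrans >= Ttrans + RTT  ->  W >= (Ttrans + RTT) / Ttrans
(Ttrans + RTT) / Ttrans = 42 / 2 = 21
W_min = ceil(21) = 21

21


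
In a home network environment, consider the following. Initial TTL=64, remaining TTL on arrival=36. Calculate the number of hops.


Given: initial TTL = 64, received TTL = 36
Hops = initial TTL - received TTL
Hops = 64 - 36 = 28

28


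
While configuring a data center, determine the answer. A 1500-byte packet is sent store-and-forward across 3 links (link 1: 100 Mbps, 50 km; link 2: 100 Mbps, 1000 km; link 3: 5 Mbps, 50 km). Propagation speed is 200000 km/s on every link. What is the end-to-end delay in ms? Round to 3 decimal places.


Packet = 1500 bytes = 12000 bits. Store-and-forward: sum (t_trans + t_prop) per link.
Link 1: t_trans = 12000/(100*10^6) s = 0.1200 ms; t_prop = 50/200000 s = 0.2500 ms; subtotal = 0.3700 ms
Link 2: t_trans = 12000/(100*10^6) s = 0.1200 ms; t_prop = 1000/200000 s = 5.0000 ms; subtotal = 5.1200 ms
Link 3: t_trans = 12000/(5*10^6) s = 2.4000 ms; t_prop = 50/200000 s = 0.2500 ms; subtotal = 2.6500 ms
End-to-end = 0.3700 + 5.1200 + 2.6500 = 8.1400 ms -> 8.140 ms (3 dp)

8.140


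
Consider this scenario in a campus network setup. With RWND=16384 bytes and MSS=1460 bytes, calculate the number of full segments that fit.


Given: RWND = 16384 bytes, MSS = 1460 bytes
Full segments = floor(RWND / MSS)
Full segments = floor(16384 / 1460)
Full segments = floor(11.2219) = 11

11


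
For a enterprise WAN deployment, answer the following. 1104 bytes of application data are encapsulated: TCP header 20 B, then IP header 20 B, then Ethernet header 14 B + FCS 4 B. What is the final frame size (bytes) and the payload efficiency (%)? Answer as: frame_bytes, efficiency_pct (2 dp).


TCP segment = 1104 + 20 = 1124 B
IP packet = 1124 + 20 = 1144 B
Ethernet frame = 1144 + 14 + 4 = 1162 B
Efficiency = app / frame = 1104 / 1162 = 0.950086 = 95.0086% -> 95.01% (2 dp)

1162, 95.01


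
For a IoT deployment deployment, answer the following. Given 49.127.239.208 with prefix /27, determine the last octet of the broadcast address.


Given: IP = 49.127.239.208, prefix = /27
Host bits = 32 - 27 = 5
Network last octet = 208 AND mask = 192
Host part size = 2^5 - 1 = 31
Broadcast last octet = 192 OR 31 = 223

223


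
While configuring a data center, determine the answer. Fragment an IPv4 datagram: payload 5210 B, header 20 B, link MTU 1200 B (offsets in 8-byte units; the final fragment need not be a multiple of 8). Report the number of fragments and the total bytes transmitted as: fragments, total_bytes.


Max data per non-final fragment = floor((MTU - header)/8)*8 = floor((1200 - 20)/8)*8 = floor(1180/8)*8 = 1176 B
Final fragment needs no 8-byte alignment: it can carry up to MTU - header = 1180 B
Non-final fragments needed = ceil((payload - 1180) / 1176) = ceil(4030/1176) = ceil(3.4269) = 4
Number of fragments = 4 + 1 = 5
Fragment sizes (data): 4 * 1176 B + 506 B (last, 506 <= 1180 OK)
Total bytes sent = payload + n_frags * header = 5210 + 5*20 = 5210 + 100 = 5310 B

5, 5310


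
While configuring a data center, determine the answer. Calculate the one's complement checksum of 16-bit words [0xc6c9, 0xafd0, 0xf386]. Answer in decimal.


Given words: [0xc6c9, 0xafd0, 0xf386]
Step 1: Sum all words
Raw sum = 50889 + 45008 + 62342 = 158239
Step 2: Fold carry: (27167 + 2) = 27169
One's complement = ~27169 & 0xFFFF = 38366

38366


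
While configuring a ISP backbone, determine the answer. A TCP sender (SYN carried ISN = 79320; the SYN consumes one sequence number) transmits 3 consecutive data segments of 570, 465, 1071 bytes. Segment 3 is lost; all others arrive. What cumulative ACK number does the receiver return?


SYN uses sequence number 79320; first data byte = ISN + 1 = 79321.
Segment 1: SEQ = 79321, len = 570 B, covers [79321, 79890]
Segment 2: SEQ = 79891, len = 465 B, covers [79891, 80355]
Segment 3: SEQ = 80356, len = 1071 B, covers [80356, 81426] [LOST]
In-order data received: bytes [79321, 80355] (segments 1..2).
Segment 3 missing -> gap begins at byte 80356.
Cumulative ACK = next expected in-order byte = 79321 + 570 + 465 = 80356

80356


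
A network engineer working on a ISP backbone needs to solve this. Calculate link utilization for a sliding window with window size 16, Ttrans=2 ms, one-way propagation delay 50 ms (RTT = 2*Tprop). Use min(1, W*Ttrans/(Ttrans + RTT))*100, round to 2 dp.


Given: W = 16, Ttrans = 2 ms, RTT = 100 ms (= 2 * Tprop, Tprop = 50 ms)
Cycle time = Ttrans + RTT = 2 + 100 = 102 ms (first packet sent until its ACK returns)
W * Ttrans = 16 * 2 = 32 ms of sending per cycle
W * Ttrans / (Ttrans + RTT) = 32 / 102 = 0.313725
U = min(1, 0.313725) = 0.313725
U% = 31.37%

31.37


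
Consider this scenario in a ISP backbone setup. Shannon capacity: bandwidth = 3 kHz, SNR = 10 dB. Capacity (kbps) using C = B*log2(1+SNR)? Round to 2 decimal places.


Given: B = 3 kHz, SNR = 10 dB
SNR linear = 10^(10/10) = 10
1 + SNR = 11
log2(11) = 3.4594316186
C = 3 * 1000 * 3.4594316186 = 10378.2949 bps
C = 10.378295 kbps -> 10.38 kbps (2 dp)

10.38


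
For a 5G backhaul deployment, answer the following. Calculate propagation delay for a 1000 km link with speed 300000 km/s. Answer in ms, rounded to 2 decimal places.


Given: distance = 1000 km, speed = 300000 km/s
Delay = distance / speed = 1000 / 300000 seconds
Delay in ms = 1000 * 1000 / 300000
Delay = 3.3333 ms
Rounded to 2 dp = 3.33 ms

3.33


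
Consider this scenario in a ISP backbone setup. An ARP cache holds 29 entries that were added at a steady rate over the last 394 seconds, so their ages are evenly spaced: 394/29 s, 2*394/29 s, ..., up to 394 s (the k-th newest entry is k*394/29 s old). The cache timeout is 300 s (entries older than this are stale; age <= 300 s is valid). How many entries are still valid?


Ages are k * 394/29 s for k = 1..29 (spacing = 13.5862 s).
Entry k is valid iff k * 394/29 <= 300 iff k <= 29 * 300 / 394 = 22.0812
n_valid = floor(22.0812) = 22
(n_stale = 29 - 22 = 7)

22


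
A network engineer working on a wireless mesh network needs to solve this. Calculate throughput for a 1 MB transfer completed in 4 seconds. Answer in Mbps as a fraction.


Given: file = 1 MB, time = 4 s
File in Mb = 1 * 8 = 8 Mb
Throughput = 8 / 4 Mbps
Throughput = 2 Mbps

2


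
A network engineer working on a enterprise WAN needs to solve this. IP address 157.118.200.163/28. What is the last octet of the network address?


Given: IP = 157.118.200.163, prefix = /28
Subnet mask = 255.255.255.240
Last octet of IP: 163
Last octet of mask: 240
Network last octet = 163 AND 240 = 160

160


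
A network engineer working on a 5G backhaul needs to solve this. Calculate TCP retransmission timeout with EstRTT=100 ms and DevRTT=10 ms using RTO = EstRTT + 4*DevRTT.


Given: EstRTT = 100 ms, DevRTT = 10 ms
Timeout = EstRTT + 4 * DevRTT
4 * DevRTT = 4 * 10 = 40
Timeout = 100 + 40 = 140 ms

140


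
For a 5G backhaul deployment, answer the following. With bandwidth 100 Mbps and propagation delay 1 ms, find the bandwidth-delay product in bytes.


Given: bandwidth = 100 Mbps, delay = 1 ms
BDP in bits = 100 * 10^6 * 1 / 1000
BDP in bits = 100000
BDP in bytes = 100000 / 8 = 12500

12500


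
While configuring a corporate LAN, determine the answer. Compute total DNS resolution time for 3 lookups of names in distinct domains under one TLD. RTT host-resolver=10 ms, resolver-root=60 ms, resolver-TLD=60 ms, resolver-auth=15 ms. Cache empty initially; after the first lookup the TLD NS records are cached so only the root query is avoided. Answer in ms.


Lookup 1 (cold cache): local + root + TLD + auth = 10 + 60 + 60 + 15 = 145 ms
Lookups 2..3 (TLD NS cached -> skip root; new domain -> still ask TLD and auth): local + TLD + auth = 10 + 60 + 15 = 85 ms each
Remaining 2 lookups: 2 * 85 = 170 ms
Total = 145 + 170 = 315 ms

315


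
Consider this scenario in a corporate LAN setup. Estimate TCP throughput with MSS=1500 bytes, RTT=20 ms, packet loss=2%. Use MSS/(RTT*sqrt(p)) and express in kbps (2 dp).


Given: MSS = 1500 bytes, RTT = 20 ms, loss = 2%
RTT in seconds = 20 / 1000 = 0.02
Loss rate = 2% = 0.02
sqrt(loss) = sqrt(0.02) = 0.141421356237
Throughput (bytes/s) = 1500 / (0.02 * 0.141421356237) = 530330.0859
Throughput (kbps) = 530330.0859 * 8 / 1000 = 4242.640687 -> 4242.64 kbps (2 dp)

4242.64


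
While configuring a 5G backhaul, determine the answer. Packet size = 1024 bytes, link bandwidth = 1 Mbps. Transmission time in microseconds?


Given: packet = 1024 bytes, bandwidth = 1 Mbps
Packet in bits = 1024 * 8 = 8192 bits
Bandwidth = 1 * 10^6 = 1000000 bps
Time = 8192 / 1000000 seconds
Time in us = 8192 * 10^6 / 1000000 = 8192

8192


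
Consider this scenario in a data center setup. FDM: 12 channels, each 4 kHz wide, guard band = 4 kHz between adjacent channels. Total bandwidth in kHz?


Given: 12 channels, 4 kHz each, guard = 4 kHz
Channel bandwidth = 12 * 4 = 48 kHz
Guard bands = 11 gaps * 4 kHz = 44 kHz
Total = 48 + 44 = 92 kHz

92


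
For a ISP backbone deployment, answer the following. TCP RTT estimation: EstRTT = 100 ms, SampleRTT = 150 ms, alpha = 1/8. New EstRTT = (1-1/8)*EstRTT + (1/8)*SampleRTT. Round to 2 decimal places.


Given: EstRTT = 100 ms, SampleRTT = 150 ms, alpha = 1/8
New EstRTT = (1 - alpha) * EstRTT + alpha * SampleRTT
(7/8) * 100 = 87.5
(1/8) * 150 = 18.75
New EstRTT = 87.5 + 18.75 = 106.25 ms -> 106.25 ms (2 dp)

106.25


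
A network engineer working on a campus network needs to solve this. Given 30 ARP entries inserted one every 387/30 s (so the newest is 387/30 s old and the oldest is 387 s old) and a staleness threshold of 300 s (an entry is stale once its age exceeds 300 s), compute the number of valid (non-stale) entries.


Ages are k * 387/30 s for k = 1..30 (spacing = 12.9000 s).
Entry k is valid iff k * 387/30 <= 300 iff k <= 30 * 300 / 387 = 23.2558
n_valid = floor(23.2558) = 23
(n_stale = 30 - 23 = 7)

23


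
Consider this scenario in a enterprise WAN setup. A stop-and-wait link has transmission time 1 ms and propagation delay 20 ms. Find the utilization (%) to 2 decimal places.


Given: Ttrans = 1 ms, Tprop = 20 ms
RTT = 2 * Tprop = 2 * 20 = 40 ms
U = Ttrans / (Ttrans + RTT)
U = 1 / (1 + 40)
U = 1 / 41 = 0.02439
U% = 2.44%

2.44


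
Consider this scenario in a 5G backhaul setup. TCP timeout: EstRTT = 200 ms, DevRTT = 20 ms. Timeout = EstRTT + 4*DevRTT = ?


Given: EstRTT = 200 ms, DevRTT = 20 ms
Timeout = EstRTT + 4 * DevRTT
4 * DevRTT = 4 * 20 = 80
Timeout = 200 + 80 = 280 ms

280


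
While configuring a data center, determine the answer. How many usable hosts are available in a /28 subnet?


Given: subnet mask /28
Host bits = 32 - 28 = 4
Total addresses = 2^4 = 16
Usable hosts = 16 - 2 (network + broadcast) = 14

14


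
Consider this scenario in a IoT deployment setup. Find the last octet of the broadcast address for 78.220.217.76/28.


Given: IP = 78.220.217.76, prefix = /28
Host bits = 32 - 28 = 4
Network last octet = 76 AND mask = 64
Host part size = 2^4 - 1 = 15
Broadcast last octet = 64 OR 15 = 79

79


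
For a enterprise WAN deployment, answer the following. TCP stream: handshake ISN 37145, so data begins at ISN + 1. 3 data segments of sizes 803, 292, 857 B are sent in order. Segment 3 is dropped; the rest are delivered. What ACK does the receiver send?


SYN uses sequence number 37145; first data byte = ISN + 1 = 37146.
Segment 1: SEQ = 37146, len = 803 B, covers [37146, 37948]
Segment 2: SEQ = 37949, len = 292 B, covers [37949, 38240]
Segment 3: SEQ = 38241, len = 857 B, covers [38241, 39097] [LOST]
In-order data received: bytes [37146, 38240] (segments 1..2).
Segment 3 missing -> gap begins at byte 38241.
Cumulative ACK = next expected in-order byte = 37146 + 803 + 292 = 38241

38241


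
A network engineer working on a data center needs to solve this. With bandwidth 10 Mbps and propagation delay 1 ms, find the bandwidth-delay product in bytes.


Given: bandwidth = 10 Mbps, delay = 1 ms
BDP in bits = 10 * 10^6 * 1 / 1000
BDP in bits = 10000
BDP in bytes = 10000 / 8 = 1250

1250


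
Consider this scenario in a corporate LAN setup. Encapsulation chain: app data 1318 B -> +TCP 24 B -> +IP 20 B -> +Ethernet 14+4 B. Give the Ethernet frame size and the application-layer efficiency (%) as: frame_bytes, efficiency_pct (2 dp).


TCP segment = 1318 + 24 = 1342 B
IP packet = 1342 + 20 = 1362 B
Ethernet frame = 1362 + 14 + 4 = 1380 B
Efficiency = app / frame = 1318 / 1380 = 0.955072 = 95.5072% -> 95.51% (2 dp)

1380, 95.51


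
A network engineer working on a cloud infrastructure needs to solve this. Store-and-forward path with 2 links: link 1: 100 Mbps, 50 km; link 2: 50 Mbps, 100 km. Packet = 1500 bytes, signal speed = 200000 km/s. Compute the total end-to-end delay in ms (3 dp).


Packet = 1500 bytes = 12000 bits. Store-and-forward: sum (t_trans + t_prop) per link.
Link 1: t_trans = 12000/(100*10^6) s = 0.1200 ms; t_prop = 50/200000 s = 0.2500 ms; subtotal = 0.3700 ms
Link 2: t_trans = 12000/(50*10^6) s = 0.2400 ms; t_prop = 100/200000 s = 0.5000 ms; subtotal = 0.7400 ms
End-to-end = 0.3700 + 0.7400 = 1.1100 ms -> 1.110 ms (3 dp)

1.110


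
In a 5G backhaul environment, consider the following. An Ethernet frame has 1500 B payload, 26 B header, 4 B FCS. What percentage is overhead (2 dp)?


Given: payload = 1500 B, header = 26 B, trailer = 4 B
Overhead bytes = header + trailer = 26 + 4 = 30
Total frame = payload + overhead = 1500 + 30 = 1530
Overhead % = 30 / 1530 * 100 = 1.9608% -> 1.96% (2 dp)

1.96


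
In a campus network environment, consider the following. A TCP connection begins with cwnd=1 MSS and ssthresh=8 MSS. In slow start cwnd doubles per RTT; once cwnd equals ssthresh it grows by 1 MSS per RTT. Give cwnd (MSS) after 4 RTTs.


RTT 0: cwnd = 1 MSS (initial)
RTT 1: cwnd = 2 MSS (slow start, doubled)
RTT 2: cwnd = 4 MSS (slow start, doubled)
RTT 3: cwnd = 8 MSS (slow start, doubled)
RTT 4: cwnd = 9 MSS (congestion avoidance, +1)

9


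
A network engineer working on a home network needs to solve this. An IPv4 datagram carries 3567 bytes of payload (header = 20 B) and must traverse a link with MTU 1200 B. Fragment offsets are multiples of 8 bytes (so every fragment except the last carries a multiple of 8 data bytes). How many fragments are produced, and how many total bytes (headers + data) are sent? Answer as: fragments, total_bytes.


Max data per non-final fragment = floor((MTU - header)/8)*8 = floor((1200 - 20)/8)*8 = floor(1180/8)*8 = 1176 B
Final fragment needs no 8-byte alignment: it can carry up to MTU - header = 1180 B
Non-final fragments needed = ceil((payload - 1180) / 1176) = ceil(2387/1176) = ceil(2.0298) = 3
Number of fragments = 3 + 1 = 4
Fragment sizes (data): 3 * 1176 B + 39 B (last, 39 <= 1180 OK)
Total bytes sent = payload + n_frags * header = 3567 + 4*20 = 3567 + 80 = 3647 B

4, 3647


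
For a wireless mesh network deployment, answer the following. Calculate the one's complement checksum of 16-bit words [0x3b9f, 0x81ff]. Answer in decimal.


Given words: [0x3b9f, 0x81ff]
Step 1: Sum all words
Raw sum = 15263 + 33279 = 48542
One's complement = ~48542 & 0xFFFF = 16993

16993


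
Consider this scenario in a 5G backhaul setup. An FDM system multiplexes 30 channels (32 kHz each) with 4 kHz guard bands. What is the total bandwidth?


Given: 30 channels, 32 kHz each, guard = 4 kHz
Channel bandwidth = 30 * 32 = 960 kHz
Guard bands = 29 gaps * 4 kHz = 116 kHz
Total = 960 + 116 = 1076 kHz

1076


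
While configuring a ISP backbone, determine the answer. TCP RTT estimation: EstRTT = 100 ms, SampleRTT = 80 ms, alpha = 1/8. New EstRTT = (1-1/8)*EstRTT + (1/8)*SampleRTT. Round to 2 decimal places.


Given: EstRTT = 100 ms, SampleRTT = 80 ms, alpha = 1/8
New EstRTT = (1 - alpha) * EstRTT + alpha * SampleRTT
(7/8) * 100 = 87.5
(1/8) * 80 = 10
New EstRTT = 87.5 + 10 = 97.5 ms -> 97.50 ms (2 dp)

97.50


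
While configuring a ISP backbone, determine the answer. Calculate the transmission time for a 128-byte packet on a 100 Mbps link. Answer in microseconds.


Given: packet = 128 bytes, bandwidth = 100 Mbps
Packet in bits = 128 * 8 = 1024 bits
Bandwidth = 100 * 10^6 = 100000000 bps
Time = 1024 / 100000000 seconds
Time in us = 1024 * 10^6 / 100000000 = 10.24

10.24


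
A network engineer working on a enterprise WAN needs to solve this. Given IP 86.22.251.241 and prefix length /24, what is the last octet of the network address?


Given: IP = 86.22.251.241, prefix = /24
Subnet mask = 255.255.255.0
Last octet of IP: 241
Last octet of mask: 0
Network last octet = 241 AND 0 = 0

0


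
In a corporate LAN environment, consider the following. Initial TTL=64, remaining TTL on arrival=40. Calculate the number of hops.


Given: initial TTL = 64, received TTL = 40
Hops = initial TTL - received TTL
Hops = 64 - 40 = 24

24


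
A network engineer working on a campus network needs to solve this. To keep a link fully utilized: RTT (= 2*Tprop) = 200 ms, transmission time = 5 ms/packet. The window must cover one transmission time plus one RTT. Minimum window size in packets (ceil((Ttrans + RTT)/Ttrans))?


Given: Ttrans = 5 ms, RTT = 200 ms (= 2 * Tprop, Tprop = 100 ms)
Time until first ACK returns = Ttrans + RTT = 5 + 200 = 205 ms
Need W * Ttrans >= Ttrans + RTT  ->  W >= (Ttrans + RTT) / Ttrans
(Ttrans + RTT) / Ttrans = 205 / 5 = 41
W_min = ceil(41) = 41

41


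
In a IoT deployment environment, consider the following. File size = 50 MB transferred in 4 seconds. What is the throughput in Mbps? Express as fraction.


Given: file = 50 MB, time = 4 s
File in Mb = 50 * 8 = 400 Mb
Throughput = 400 / 4 Mbps
Throughput = 100 Mbps

100


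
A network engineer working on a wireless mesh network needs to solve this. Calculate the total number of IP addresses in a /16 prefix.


Given: CIDR prefix /16
Host bits = 32 - 16 = 16
Total addresses = 2^16 = 65536

65536


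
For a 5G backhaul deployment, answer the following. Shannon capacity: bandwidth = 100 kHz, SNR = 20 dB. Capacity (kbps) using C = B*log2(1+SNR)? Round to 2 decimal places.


Given: B = 100 kHz, SNR = 20 dB
SNR linear = 10^(20/10) = 100
1 + SNR = 101
log2(101) = 6.6582114828
C = 100 * 1000 * 6.6582114828 = 665821.1483 bps
C = 665.821148 kbps -> 665.82 kbps (2 dp)

665.82


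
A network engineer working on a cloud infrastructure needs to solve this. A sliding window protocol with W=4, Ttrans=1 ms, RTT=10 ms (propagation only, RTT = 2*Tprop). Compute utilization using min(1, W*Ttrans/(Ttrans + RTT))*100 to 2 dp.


Given: W = 4, Ttrans = 1 ms, RTT = 10 ms (= 2 * Tprop, Tprop = 5 ms)
Cycle time = Ttrans + RTT = 1 + 10 = 11 ms (first packet sent until its ACK returns)
W * Ttrans = 4 * 1 = 4 ms of sending per cycle
W * Ttrans / (Ttrans + RTT) = 4 / 11 = 0.363636
U = min(1, 0.363636) = 0.363636
U% = 36.36%

36.36


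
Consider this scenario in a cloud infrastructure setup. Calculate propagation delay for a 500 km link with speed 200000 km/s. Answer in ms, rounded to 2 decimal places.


Given: distance = 500 km, speed = 200000 km/s
Delay = distance / speed = 500 / 200000 seconds
Delay in ms = 500 * 1000 / 200000
Delay = 2.5000 ms
Rounded to 2 dp = 2.50 ms

2.50


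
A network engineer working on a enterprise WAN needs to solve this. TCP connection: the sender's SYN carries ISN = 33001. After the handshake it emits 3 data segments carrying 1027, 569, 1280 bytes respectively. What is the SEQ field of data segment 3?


The SYN occupies sequence number ISN = 33001, so the first data byte is ISN + 1 = 33002.
SEQ of data segment i = (ISN + 1) + sum of payload sizes of segments 1..i-1.
Segment 1: SEQ = 33002, payload = 1027 bytes
Segment 2: SEQ = 34029, payload = 569 bytes
Segment 3: SEQ = 34598, payload = 1280 bytes
SEQ of segment 3 = 33002 + 1027 + 569 = 34598

34598


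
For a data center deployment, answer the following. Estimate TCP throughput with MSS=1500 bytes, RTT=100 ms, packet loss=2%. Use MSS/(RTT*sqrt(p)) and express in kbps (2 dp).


Given: MSS = 1500 bytes, RTT = 100 ms, loss = 2%
RTT in seconds = 100 / 1000 = 0.1
Loss rate = 2% = 0.02
sqrt(loss) = sqrt(0.02) = 0.141421356237
Throughput (bytes/s) = 1500 / (0.1 * 0.141421356237) = 106066.0172
Throughput (kbps) = 106066.0172 * 8 / 1000 = 848.528137 -> 848.53 kbps (2 dp)

848.53


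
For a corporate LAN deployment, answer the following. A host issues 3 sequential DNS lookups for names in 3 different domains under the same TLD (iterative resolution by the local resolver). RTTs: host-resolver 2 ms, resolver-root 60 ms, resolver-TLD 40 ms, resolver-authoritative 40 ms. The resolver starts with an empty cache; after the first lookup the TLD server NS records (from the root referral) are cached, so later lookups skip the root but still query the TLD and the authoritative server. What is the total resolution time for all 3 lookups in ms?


Lookup 1 (cold cache): local + root + TLD + auth = 2 + 60 + 40 + 40 = 142 ms
Lookups 2..3 (TLD NS cached -> skip root; new domain -> still ask TLD and auth): local + TLD + auth = 2 + 40 + 40 = 82 ms each
Remaining 2 lookups: 2 * 82 = 164 ms
Total = 142 + 164 = 306 ms

306


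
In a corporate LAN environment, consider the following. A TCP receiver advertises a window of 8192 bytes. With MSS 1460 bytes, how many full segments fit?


Given: RWND = 8192 bytes, MSS = 1460 bytes
Full segments = floor(RWND / MSS)
Full segments = floor(8192 / 1460)
Full segments = floor(5.611) = 5

5


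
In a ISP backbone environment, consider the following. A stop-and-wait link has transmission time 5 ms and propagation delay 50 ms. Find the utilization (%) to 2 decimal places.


Given: Ttrans = 5 ms, Tprop = 50 ms
RTT = 2 * Tprop = 2 * 50 = 100 ms
U = Ttrans / (Ttrans + RTT)
U = 5 / (5 + 100)
U = 5 / 105 = 0.047619
U% = 4.76%

4.76


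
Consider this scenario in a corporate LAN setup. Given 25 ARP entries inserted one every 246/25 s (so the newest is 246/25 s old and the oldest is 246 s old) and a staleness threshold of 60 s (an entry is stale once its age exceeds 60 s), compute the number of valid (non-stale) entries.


Ages are k * 246/25 s for k = 1..25 (spacing = 9.8400 s).
Entry k is valid iff k * 246/25 <= 60 iff k <= 25 * 60 / 246 = 6.0976
n_valid = floor(6.0976) = 6
(n_stale = 25 - 6 = 19)

6


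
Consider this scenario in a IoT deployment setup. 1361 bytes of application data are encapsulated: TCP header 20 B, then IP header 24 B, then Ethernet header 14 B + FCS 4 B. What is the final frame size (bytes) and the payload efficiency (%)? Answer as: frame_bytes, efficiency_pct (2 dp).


TCP segment = 1361 + 20 = 1381 B
IP packet = 1381 + 24 = 1405 B
Ethernet frame = 1405 + 14 + 4 = 1423 B
Efficiency = app / frame = 1361 / 1423 = 0.956430 = 95.6430% -> 95.64% (2 dp)

1423, 95.64


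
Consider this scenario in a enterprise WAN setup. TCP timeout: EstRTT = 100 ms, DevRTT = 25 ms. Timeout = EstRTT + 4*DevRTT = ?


Given: EstRTT = 100 ms, DevRTT = 25 ms
Timeout = EstRTT + 4 * DevRTT
4 * DevRTT = 4 * 25 = 100
Timeout = 100 + 100 = 200 ms

200


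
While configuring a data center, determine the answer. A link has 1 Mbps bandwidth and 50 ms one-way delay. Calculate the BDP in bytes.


Given: bandwidth = 1 Mbps, delay = 50 ms
BDP in bits = 1 * 10^6 * 50 / 1000
BDP in bits = 50000
BDP in bytes = 50000 / 8 = 6250

6250


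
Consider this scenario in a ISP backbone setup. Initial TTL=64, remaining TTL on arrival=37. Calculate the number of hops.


Given: initial TTL = 64, received TTL = 37
Hops = initial TTL - received TTL
Hops = 64 - 37 = 27

27


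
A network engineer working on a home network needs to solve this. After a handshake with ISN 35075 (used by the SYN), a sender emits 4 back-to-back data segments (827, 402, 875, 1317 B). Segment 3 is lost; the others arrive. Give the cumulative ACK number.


SYN uses sequence number 35075; first data byte = ISN + 1 = 35076.
Segment 1: SEQ = 35076, len = 827 B, covers [35076, 35902]
Segment 2: SEQ = 35903, len = 402 B, covers [35903, 36304]
Segment 3: SEQ = 36305, len = 875 B, covers [36305, 37179] [LOST]
Segment 4: SEQ = 37180, len = 1317 B, covers [37180, 38496]
In-order data received: bytes [35076, 36304] (segments 1..2).
Segment 3 missing -> gap begins at byte 36305; later segments buffered out of order.
Cumulative ACK = next expected in-order byte = 35076 + 827 + 402 = 36305

36305


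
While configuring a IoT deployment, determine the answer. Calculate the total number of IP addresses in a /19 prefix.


Given: CIDR prefix /19
Host bits = 32 - 19 = 13
Total addresses = 2^13 = 8192

8192


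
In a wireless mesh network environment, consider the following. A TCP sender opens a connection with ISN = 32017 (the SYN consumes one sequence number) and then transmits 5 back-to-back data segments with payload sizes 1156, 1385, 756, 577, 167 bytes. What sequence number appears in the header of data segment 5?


The SYN occupies sequence number ISN = 32017, so the first data byte is ISN + 1 = 32018.
SEQ of data segment i = (ISN + 1) + sum of payload sizes of segments 1..i-1.
Segment 1: SEQ = 32018, payload = 1156 bytes
Segment 2: SEQ = 33174, payload = 1385 bytes
Segment 3: SEQ = 34559, payload = 756 bytes
Segment 4: SEQ = 35315, payload = 577 bytes
Segment 5: SEQ = 35892, payload = 167 bytes
SEQ of segment 5 = 32018 + 1156 + 1385 + 756 + 577 = 35892

35892
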